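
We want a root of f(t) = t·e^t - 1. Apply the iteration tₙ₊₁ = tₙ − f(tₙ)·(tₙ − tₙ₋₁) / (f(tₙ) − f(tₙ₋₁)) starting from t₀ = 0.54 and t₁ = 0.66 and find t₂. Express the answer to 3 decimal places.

f(0.54) = -0.07336, f(0.66) = 0.27696
t₂ = 0.66000 − 0.27696·(0.66000 − 0.54000) / (0.27696 − (-0.07336)) = 0.66000 − (0.03324)/(0.35032) = 0.56513

0.565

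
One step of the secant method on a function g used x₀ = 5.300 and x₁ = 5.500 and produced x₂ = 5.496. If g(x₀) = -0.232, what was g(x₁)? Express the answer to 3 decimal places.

0.005

The secant line through (5.300, -0.232) and (5.500, g(x₁)) crosses zero at x₂ = 5.496.
So (5.300, -0.232), (5.500, g(x₁)), (5.496, 0) are collinear:
g(x₁) = -0.232 · (5.500 − 5.496) / (5.300 − 5.496) = -0.232 · (0.00400)/(-0.19600) = 0.00473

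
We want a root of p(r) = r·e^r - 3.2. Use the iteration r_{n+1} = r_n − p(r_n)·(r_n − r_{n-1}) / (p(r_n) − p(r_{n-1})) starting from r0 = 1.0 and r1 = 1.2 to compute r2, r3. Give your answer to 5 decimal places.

1.07611, 1.08262

p(1.0) = -0.4817182, p(1.2) = 0.7841403
r2 = 1.2000000 − 0.7841403·(1.2000000 − 1.0000000) / (0.7841403 − (-0.4817182)) = 1.2000000 − (0.1568281)/(1.2658585) = 1.0761093
p(1.0761093) = -0.0435077
r3 = 1.0761093 − (-0.0435077)·(1.0761093 − 1.2000000) / (-0.0435077 − 0.7841403) = 1.0761093 − (0.0053902)/(-0.8276480) = 1.0826220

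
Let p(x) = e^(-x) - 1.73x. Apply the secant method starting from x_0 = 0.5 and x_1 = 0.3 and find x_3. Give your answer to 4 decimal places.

0.3910

p(0.5) = -0.258469, p(0.3) = 0.221818
x_2 = 0.300000 − 0.221818·(0.300000 − 0.500000) / (0.221818 − (-0.258469)) = 0.300000 − (-0.044364)/(0.480288) = 0.392369
p(0.392369) = -0.003343
x_3 = 0.392369 − (-0.003343)·(0.392369 − 0.300000) / (-0.003343 − 0.221818) = 0.392369 − (-0.000309)/(-0.225162) = 0.390997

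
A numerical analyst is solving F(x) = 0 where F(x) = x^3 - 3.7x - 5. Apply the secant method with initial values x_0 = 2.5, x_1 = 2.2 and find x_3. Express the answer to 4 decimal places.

2.4054

F(2.5) = 1.375000, F(2.2) = -2.492000
x_2 = 2.200000 − (-2.492000)·(2.200000 − 2.500000) / (-2.492000 − 1.375000) = 2.200000 − (0.747600)/(-3.867000) = 2.393328
F(2.393328) = -0.146283
x_3 = 2.393328 − (-0.146283)·(2.393328 − 2.200000) / (-0.146283 − (-2.492000)) = 2.393328 − (-0.028281)/(2.345717) = 2.405384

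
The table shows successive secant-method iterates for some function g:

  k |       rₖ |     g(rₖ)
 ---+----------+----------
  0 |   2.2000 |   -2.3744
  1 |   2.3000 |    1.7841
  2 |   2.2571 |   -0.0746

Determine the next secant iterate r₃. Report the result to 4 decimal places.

2.2588

r₃ = 2.2571 − (-0.0746)·(2.2571 − 2.3000) / (-0.0746 − 1.7841)
   = 2.2571 − (0.003200)/(-1.858700) = 2.258822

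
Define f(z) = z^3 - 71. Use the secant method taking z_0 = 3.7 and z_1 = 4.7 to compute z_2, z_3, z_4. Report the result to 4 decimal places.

4.0827, 4.1336, 4.1409

f(3.7) = -20.347000, f(4.7) = 32.823000
z_2 = 4.700000 − 32.823000·(4.700000 − 3.700000) / (32.823000 − (-20.347000)) = 4.700000 − (32.823000)/(53.170000) = 4.082678
f(4.082678) = -2.948853
z_3 = 4.082678 − (-2.948853)·(4.082678 − 4.700000) / (-2.948853 − 32.823000) = 4.082678 − (1.820391)/(-35.771853) = 4.133567
f(4.133567) = -0.372313
z_4 = 4.133567 − (-0.372313)·(4.133567 − 4.082678) / (-0.372313 − (-2.948853)) = 4.133567 − (-0.018947)/(2.576540) = 4.140921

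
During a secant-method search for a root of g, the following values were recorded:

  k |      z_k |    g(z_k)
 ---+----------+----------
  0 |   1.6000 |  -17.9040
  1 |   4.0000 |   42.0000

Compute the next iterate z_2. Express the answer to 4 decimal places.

2.3173

z_2 = 4.0000 − 42.0000·(4.0000 − 1.6000) / (42.0000 − (-17.9040))
   = 4.0000 − (100.800000)/(59.904000) = 2.317308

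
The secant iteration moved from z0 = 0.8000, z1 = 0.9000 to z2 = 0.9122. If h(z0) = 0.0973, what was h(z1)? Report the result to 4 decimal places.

The secant line through (0.8000, 0.0973) and (0.9000, h(z1)) crosses zero at z2 = 0.9122.
So (0.8000, 0.0973), (0.9000, h(z1)), (0.9122, 0) are collinear:
h(z1) = 0.0973 · (0.9000 − 0.9122) / (0.8000 − 0.9122) = 0.0973 · (-0.012200)/(-0.112200) = 0.010580

0.0106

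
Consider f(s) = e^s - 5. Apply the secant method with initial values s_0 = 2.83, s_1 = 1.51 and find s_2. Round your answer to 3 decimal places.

1.560

f(2.83) = 11.94546, f(1.51) = -0.47327
s_2 = 1.51000 − (-0.47327)·(1.51000 − 2.83000) / (-0.47327 − 11.94546) = 1.51000 − (0.62472)/(-12.41873) = 1.56030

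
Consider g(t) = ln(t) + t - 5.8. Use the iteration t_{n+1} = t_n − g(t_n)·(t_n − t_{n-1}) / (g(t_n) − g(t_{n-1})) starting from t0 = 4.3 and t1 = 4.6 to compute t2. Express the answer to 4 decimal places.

4.3338

g(4.3) = -0.041385, g(4.6) = 0.326056
t2 = 4.600000 − 0.326056·(4.600000 − 4.300000) / (0.326056 − (-0.041385)) = 4.600000 − (0.097817)/(0.367441) = 4.333789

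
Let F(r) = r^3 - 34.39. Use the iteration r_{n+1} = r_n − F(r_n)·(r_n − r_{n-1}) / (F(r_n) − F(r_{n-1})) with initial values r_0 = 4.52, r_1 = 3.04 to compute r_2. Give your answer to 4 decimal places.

3.1850

F(4.52) = 57.955408, F(3.04) = -6.295536
r_2 = 3.040000 − (-6.295536)·(3.040000 − 4.520000) / (-6.295536 − 57.955408) = 3.040000 − (9.317393)/(-64.250944) = 3.185016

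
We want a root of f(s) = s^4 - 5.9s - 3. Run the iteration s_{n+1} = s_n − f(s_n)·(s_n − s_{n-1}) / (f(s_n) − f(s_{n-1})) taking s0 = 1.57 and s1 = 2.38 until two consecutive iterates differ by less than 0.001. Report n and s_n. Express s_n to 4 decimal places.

n = 6, s_n = 1.9519

f(1.57) = -6.187268, f(2.38) = 15.043427
s2 = 2.380000 − 15.043427·(0.810000)/(21.230695) = 1.806059;  |Δ| = 0.573941
f(1.806059) = -3.016096
s3 = 1.806059 − (-3.016096)·(-0.573941)/(-18.059524) = 1.901912;  |Δ| = 0.095853
f(1.901912) = -1.136650
s4 = 1.901912 − (-1.136650)·(0.095853)/(1.879447) = 1.959882;  |Δ| = 0.057970
f(1.959882) = 0.191026
s5 = 1.959882 − 0.191026·(0.057970)/(1.327676) = 1.951541;  |Δ| = 0.008341
f(1.951541) = -0.009327
s6 = 1.951541 − (-0.009327)·(-0.008341)/(-0.200353) = 1.951929;  |Δ| = 0.000388
|s6 − s5| = 0.000388 < 0.001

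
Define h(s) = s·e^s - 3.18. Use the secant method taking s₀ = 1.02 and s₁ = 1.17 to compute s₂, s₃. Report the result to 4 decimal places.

1.0760, 1.0797

h(1.02) = -0.351341, h(1.17) = 0.589731
s₂ = 1.170000 − 0.589731·(1.170000 − 1.020000) / (0.589731 − (-0.351341)) = 1.170000 − (0.088460)/(0.941073) = 1.076001
h(1.076001) = -0.024166
s₃ = 1.076001 − (-0.024166)·(1.076001 − 1.170000) / (-0.024166 − 0.589731) = 1.076001 − (0.002272)/(-0.613897) = 1.079701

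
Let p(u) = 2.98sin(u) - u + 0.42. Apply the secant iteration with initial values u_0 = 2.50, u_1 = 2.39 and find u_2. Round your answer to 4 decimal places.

2.4097

p(2.50) = -0.296553, p(2.39) = 0.064754
u_2 = 2.390000 − 0.064754·(2.390000 − 2.500000) / (0.064754 − (-0.296553)) = 2.390000 − (-0.007123)/(0.361307) = 2.409714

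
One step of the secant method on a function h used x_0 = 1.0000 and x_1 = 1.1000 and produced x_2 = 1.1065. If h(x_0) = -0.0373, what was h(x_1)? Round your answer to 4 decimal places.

The secant line through (1.0000, -0.0373) and (1.1000, h(x_1)) crosses zero at x_2 = 1.1065.
So (1.0000, -0.0373), (1.1000, h(x_1)), (1.1065, 0) are collinear:
h(x_1) = -0.0373 · (1.1000 − 1.1065) / (1.0000 − 1.1065) = -0.0373 · (-0.006500)/(-0.106500) = -0.002277

-0.0023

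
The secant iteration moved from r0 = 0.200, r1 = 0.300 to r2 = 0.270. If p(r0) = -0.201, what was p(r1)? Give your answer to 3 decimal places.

The secant line through (0.200, -0.201) and (0.300, p(r1)) crosses zero at r2 = 0.270.
So (0.200, -0.201), (0.300, p(r1)), (0.270, 0) are collinear:
p(r1) = -0.201 · (0.300 − 0.270) / (0.200 − 0.270) = -0.201 · (0.03000)/(-0.07000) = 0.08614

0.086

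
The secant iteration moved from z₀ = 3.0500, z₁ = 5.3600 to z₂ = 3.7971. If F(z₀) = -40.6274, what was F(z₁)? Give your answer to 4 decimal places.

84.9907

The secant line through (3.0500, -40.6274) and (5.3600, F(z₁)) crosses zero at z₂ = 3.7971.
So (3.0500, -40.6274), (5.3600, F(z₁)), (3.7971, 0) are collinear:
F(z₁) = -40.6274 · (5.3600 − 3.7971) / (3.0500 − 3.7971) = -40.6274 · (1.562900)/(-0.747100) = 84.990715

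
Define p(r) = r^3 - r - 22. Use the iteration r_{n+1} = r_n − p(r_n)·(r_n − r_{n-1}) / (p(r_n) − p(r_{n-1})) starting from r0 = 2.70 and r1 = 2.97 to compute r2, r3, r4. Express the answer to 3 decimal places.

2.917, 2.921, 2.921

p(2.70) = -5.01700, p(2.97) = 1.22807
r2 = 2.97000 − 1.22807·(2.97000 − 2.70000) / (1.22807 − (-5.01700)) = 2.97000 − (0.33158)/(6.24507) = 2.91691
p(2.91691) = -0.09889
r3 = 2.91691 − (-0.09889)·(2.91691 − 2.97000) / (-0.09889 − 1.22807) = 2.91691 − (0.00525)/(-1.32696) = 2.92086
p(2.92086) = -0.00171
r4 = 2.92086 − (-0.00171)·(2.92086 − 2.91691) / (-0.00171 − (-0.09889)) = 2.92086 − (-0.00001)/(0.09718) = 2.92093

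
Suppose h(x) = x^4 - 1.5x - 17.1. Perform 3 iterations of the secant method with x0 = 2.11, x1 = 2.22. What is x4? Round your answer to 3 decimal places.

2.122

h(2.11) = -0.44381, h(2.22) = 3.85913
x2 = 2.22000 − 3.85913·(2.22000 − 2.11000) / (3.85913 − (-0.44381)) = 2.22000 − (0.42450)/(4.30293) = 2.12135
h(2.12135) = -0.03106
x3 = 2.12135 − (-0.03106)·(2.12135 − 2.22000) / (-0.03106 − 3.85913) = 2.12135 − (0.00306)/(-3.89019) = 2.12213
h(2.12213) = -0.00215
x4 = 2.12213 − (-0.00215)·(2.12213 − 2.12135) / (-0.00215 − (-0.03106)) = 2.12213 − (0.00000)/(0.02891) = 2.12219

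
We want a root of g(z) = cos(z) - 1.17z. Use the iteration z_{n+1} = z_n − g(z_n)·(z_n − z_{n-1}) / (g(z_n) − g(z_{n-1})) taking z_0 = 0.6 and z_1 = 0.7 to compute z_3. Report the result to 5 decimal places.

g(0.6) = 0.1233356, g(0.7) = -0.0541578
z_2 = 0.7000000 − (-0.0541578)·(0.7000000 − 0.6000000) / (-0.0541578 − 0.1233356) = 0.7000000 − (-0.0054158)/(-0.1774934) = 0.6694874
g(0.6694874) = 0.0008396
z_3 = 0.6694874 − 0.0008396·(0.6694874 − 0.7000000) / (0.0008396 − (-0.0541578)) = 0.6694874 − (-0.0000256)/(0.0549974) = 0.6699532

0.66995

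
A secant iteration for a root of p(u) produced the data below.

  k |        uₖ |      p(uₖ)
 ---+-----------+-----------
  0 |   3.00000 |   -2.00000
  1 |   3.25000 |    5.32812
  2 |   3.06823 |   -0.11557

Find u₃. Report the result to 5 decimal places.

3.07209

u₃ = 3.06823 − (-0.11557)·(3.06823 − 3.25000) / (-0.11557 − 5.32812)
   = 3.06823 − (0.0210072)/(-5.4436900) = 3.0720890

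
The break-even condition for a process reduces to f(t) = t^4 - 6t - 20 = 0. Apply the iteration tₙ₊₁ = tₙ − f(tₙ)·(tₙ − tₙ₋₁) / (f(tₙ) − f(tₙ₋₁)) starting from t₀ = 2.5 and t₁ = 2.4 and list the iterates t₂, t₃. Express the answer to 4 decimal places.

f(2.5) = 4.062500, f(2.4) = -1.222400
t₂ = 2.400000 − (-1.222400)·(2.400000 − 2.500000) / (-1.222400 − 4.062500) = 2.400000 − (0.122240)/(-5.284900) = 2.423130
f(2.423130) = -0.063572
t₃ = 2.423130 − (-0.063572)·(2.423130 − 2.400000) / (-0.063572 − (-1.222400)) = 2.423130 − (-0.001470)/(1.158828) = 2.424399

2.4231, 2.4244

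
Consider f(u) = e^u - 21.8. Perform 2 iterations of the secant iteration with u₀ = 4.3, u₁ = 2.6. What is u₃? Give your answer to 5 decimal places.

f(4.3) = 51.8997937, f(2.6) = -8.3362620
u₂ = 2.6000000 − (-8.3362620)·(2.6000000 − 4.3000000) / (-8.3362620 − 51.8997937) = 2.6000000 − (14.1716453)/(-60.2360557) = 2.8352685
f(2.8352685) = -4.7650267
u₃ = 2.8352685 − (-4.7650267)·(2.8352685 − 2.6000000) / (-4.7650267 − (-8.3362620)) = 2.8352685 − (-1.1210606)/(3.5712352) = 3.1491824

3.14918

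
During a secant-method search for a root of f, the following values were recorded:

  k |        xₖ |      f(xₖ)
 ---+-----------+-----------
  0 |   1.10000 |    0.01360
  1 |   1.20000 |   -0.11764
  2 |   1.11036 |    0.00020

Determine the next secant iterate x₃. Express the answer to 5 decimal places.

x₃ = 1.11036 − 0.00020·(1.11036 − 1.20000) / (0.00020 − (-0.11764))
   = 1.11036 − (-0.0000179)/(0.1178400) = 1.1105121

1.11051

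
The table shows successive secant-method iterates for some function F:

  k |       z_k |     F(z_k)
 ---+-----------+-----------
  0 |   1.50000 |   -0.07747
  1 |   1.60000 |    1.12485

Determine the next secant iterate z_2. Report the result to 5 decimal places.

1.50644

z_2 = 1.60000 − 1.12485·(1.60000 − 1.50000) / (1.12485 − (-0.07747))
   = 1.60000 − (0.1124850)/(1.2023200) = 1.5064434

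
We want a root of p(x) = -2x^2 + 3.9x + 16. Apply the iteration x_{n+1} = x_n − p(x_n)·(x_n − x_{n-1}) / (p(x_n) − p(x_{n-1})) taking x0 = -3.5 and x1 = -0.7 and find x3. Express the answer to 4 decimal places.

-2.1129

p(-3.5) = -22.150000, p(-0.7) = 12.290000
x2 = -0.700000 − 12.290000·(-0.700000 − (-3.500000)) / (12.290000 − (-22.150000)) = -0.700000 − (34.412000)/(34.440000) = -1.699187
p(-1.699187) = 3.598698
x3 = -1.699187 − 3.598698·(-1.699187 − (-0.700000)) / (3.598698 − 12.290000) = -1.699187 − (-3.595772)/(-8.691302) = -2.112908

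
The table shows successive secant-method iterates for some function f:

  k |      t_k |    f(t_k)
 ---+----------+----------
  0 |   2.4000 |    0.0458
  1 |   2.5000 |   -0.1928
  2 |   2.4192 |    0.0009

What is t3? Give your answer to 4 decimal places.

t3 = 2.4192 − 0.0009·(2.4192 − 2.5000) / (0.0009 − (-0.1928))
   = 2.4192 − (-0.000073)/(0.193700) = 2.419575

2.4196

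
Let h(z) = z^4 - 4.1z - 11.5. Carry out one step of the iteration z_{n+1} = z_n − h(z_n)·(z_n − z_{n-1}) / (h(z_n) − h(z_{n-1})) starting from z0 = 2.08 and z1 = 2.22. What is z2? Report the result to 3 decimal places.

h(2.08) = -1.31026, h(2.22) = 3.68713
z2 = 2.22000 − 3.68713·(2.22000 − 2.08000) / (3.68713 − (-1.31026)) = 2.22000 − (0.51620)/(4.99739) = 2.11671

2.117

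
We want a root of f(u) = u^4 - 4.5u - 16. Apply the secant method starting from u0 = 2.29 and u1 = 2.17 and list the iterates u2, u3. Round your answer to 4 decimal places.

2.2600, 2.2621

f(2.29) = 1.195585, f(2.17) = -3.591261
u2 = 2.170000 − (-3.591261)·(2.170000 − 2.290000) / (-3.591261 − 1.195585) = 2.170000 − (0.430951)/(-4.786846) = 2.260028
f(2.260028) = -0.081245
u3 = 2.260028 − (-0.081245)·(2.260028 − 2.170000) / (-0.081245 − (-3.591261)) = 2.260028 − (-0.007314)/(3.510016) = 2.262112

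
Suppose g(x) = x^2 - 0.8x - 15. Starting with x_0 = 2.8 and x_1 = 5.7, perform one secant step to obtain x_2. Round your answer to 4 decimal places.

4.0208

g(2.8) = -9.400000, g(5.7) = 12.930000
x_2 = 5.700000 − 12.930000·(5.700000 − 2.800000) / (12.930000 − (-9.400000)) = 5.700000 − (37.497000)/(22.330000) = 4.020779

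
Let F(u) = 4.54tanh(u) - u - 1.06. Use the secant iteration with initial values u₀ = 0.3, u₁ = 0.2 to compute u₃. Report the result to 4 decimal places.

0.3119

F(0.3) = -0.037441, F(0.2) = -0.363916
u₂ = 0.200000 − (-0.363916)·(0.200000 − 0.300000) / (-0.363916 − (-0.037441)) = 0.200000 − (0.036392)/(-0.326475) = 0.311468
F(0.311468) = -0.001423
u₃ = 0.311468 − (-0.001423)·(0.311468 − 0.200000) / (-0.001423 − (-0.363916)) = 0.311468 − (-0.000159)/(0.362493) = 0.311906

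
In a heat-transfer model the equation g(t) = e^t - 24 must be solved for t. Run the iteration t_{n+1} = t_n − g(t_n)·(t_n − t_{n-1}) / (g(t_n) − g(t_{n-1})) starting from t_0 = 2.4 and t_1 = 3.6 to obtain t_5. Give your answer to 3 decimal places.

g(2.4) = -12.97682, g(3.6) = 12.59823
t_2 = 3.60000 − 12.59823·(3.60000 − 2.40000) / (12.59823 − (-12.97682)) = 3.60000 − (15.11788)/(25.57506) = 3.00888
g(3.00888) = -3.73527
t_3 = 3.00888 − (-3.73527)·(3.00888 − 3.60000) / (-3.73527 − 12.59823) = 3.00888 − (2.20799)/(-16.33351) = 3.14406
g(3.14406) = -0.80206
t_4 = 3.14406 − (-0.80206)·(3.14406 − 3.00888) / (-0.80206 − (-3.73527)) = 3.14406 − (-0.10842)/(2.93321) = 3.18103
g(3.18103) = 0.07148
t_5 = 3.18103 − 0.07148·(3.18103 − 3.14406) / (0.07148 − (-0.80206)) = 3.18103 − (0.00264)/(0.87354) = 3.17800

3.178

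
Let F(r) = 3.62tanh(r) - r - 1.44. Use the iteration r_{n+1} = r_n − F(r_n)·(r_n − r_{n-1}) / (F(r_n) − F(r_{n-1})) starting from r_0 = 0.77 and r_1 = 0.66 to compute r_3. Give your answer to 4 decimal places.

F(0.77) = 0.131885, F(0.66) = -0.006324
r_2 = 0.660000 − (-0.006324)·(0.660000 − 0.770000) / (-0.006324 − 0.131885) = 0.660000 − (0.000696)/(-0.138209) = 0.665034
F(0.665034) = 0.000733
r_3 = 0.665034 − 0.000733·(0.665034 − 0.660000) / (0.000733 − (-0.006324)) = 0.665034 − (0.000004)/(0.007058) = 0.664511

0.6645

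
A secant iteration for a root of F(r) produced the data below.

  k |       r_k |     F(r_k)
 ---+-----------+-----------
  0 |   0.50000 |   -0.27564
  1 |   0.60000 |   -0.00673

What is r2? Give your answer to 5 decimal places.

0.60250

r2 = 0.60000 − (-0.00673)·(0.60000 − 0.50000) / (-0.00673 − (-0.27564))
   = 0.60000 − (-0.0006730)/(0.2689100) = 0.6025027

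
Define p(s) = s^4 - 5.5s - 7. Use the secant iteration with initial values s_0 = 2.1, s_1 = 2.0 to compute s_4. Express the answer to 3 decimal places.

p(2.1) = 0.89810, p(2.0) = -2.00000
s_2 = 2.00000 − (-2.00000)·(2.00000 − 2.10000) / (-2.00000 − 0.89810) = 2.00000 − (0.20000)/(-2.89810) = 2.06901
p(2.06901) = -0.05426
s_3 = 2.06901 − (-0.05426)·(2.06901 − 2.00000) / (-0.05426 − (-2.00000)) = 2.06901 − (-0.00374)/(1.94574) = 2.07094
p(2.07094) = 0.00343
s_4 = 2.07094 − 0.00343·(2.07094 − 2.06901) / (0.00343 − (-0.05426)) = 2.07094 − (0.00001)/(0.05770) = 2.07082

2.071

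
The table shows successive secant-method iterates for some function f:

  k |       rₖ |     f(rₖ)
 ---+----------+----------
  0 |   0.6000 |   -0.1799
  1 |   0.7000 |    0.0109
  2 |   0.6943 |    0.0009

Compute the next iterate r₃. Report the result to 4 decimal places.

r₃ = 0.6943 − 0.0009·(0.6943 − 0.7000) / (0.0009 − 0.0109)
   = 0.6943 − (-0.000005)/(-0.010000) = 0.693787

0.6938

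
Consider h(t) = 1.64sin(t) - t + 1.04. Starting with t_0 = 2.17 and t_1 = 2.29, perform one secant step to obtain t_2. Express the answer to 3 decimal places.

h(2.17) = 0.22429, h(2.29) = -0.01618
t_2 = 2.29000 − (-0.01618)·(2.29000 − 2.17000) / (-0.01618 − 0.22429) = 2.29000 − (-0.00194)/(-0.24047) = 2.28193

2.282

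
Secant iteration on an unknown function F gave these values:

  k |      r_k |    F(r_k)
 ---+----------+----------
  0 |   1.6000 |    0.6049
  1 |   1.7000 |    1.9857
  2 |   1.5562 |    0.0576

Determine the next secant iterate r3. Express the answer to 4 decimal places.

1.5519

r3 = 1.5562 − 0.0576·(1.5562 − 1.7000) / (0.0576 − 1.9857)
   = 1.5562 − (-0.008283)/(-1.928100) = 1.551904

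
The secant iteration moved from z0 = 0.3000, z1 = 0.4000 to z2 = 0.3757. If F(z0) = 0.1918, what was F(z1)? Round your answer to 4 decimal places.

The secant line through (0.3000, 0.1918) and (0.4000, F(z1)) crosses zero at z2 = 0.3757.
So (0.3000, 0.1918), (0.4000, F(z1)), (0.3757, 0) are collinear:
F(z1) = 0.1918 · (0.4000 − 0.3757) / (0.3000 − 0.3757) = 0.1918 · (0.024300)/(-0.075700) = -0.061569

-0.0616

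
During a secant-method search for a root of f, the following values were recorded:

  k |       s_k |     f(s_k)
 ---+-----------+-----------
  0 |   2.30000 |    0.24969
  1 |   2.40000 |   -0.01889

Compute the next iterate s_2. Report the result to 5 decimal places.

2.39297

s_2 = 2.40000 − (-0.01889)·(2.40000 − 2.30000) / (-0.01889 − 0.24969)
   = 2.40000 − (-0.0018890)/(-0.2685800) = 2.3929667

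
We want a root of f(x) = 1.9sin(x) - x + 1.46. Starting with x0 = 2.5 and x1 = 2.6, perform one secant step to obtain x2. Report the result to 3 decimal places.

2.538

f(2.5) = 0.09710, f(2.6) = -0.16055
x2 = 2.60000 − (-0.16055)·(2.60000 − 2.50000) / (-0.16055 − 0.09710) = 2.60000 − (-0.01605)/(-0.25764) = 2.53769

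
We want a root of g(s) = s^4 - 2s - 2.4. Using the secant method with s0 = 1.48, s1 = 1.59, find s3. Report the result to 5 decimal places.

g(1.48) = -0.5621478, g(1.59) = 0.8112896
s2 = 1.5900000 − 0.8112896·(1.5900000 − 1.4800000) / (0.8112896 − (-0.5621478)) = 1.5900000 − (0.0892419)/(1.3734375) = 1.5250230
g(1.5250230) = -0.0411882
s3 = 1.5250230 − (-0.0411882)·(1.5250230 − 1.5900000) / (-0.0411882 − 0.8112896) = 1.5250230 − (0.0026763)/(-0.8524778) = 1.5281624

1.52816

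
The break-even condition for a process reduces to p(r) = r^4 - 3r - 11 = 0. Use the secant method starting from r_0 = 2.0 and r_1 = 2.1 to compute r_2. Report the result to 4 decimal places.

p(2.0) = -1.000000, p(2.1) = 2.148100
r_2 = 2.100000 − 2.148100·(2.100000 − 2.000000) / (2.148100 − (-1.000000)) = 2.100000 − (0.214810)/(3.148100) = 2.031765

2.0318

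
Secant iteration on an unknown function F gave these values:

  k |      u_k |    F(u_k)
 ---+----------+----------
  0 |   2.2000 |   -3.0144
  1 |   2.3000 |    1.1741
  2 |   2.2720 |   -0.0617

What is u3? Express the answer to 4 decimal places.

u3 = 2.2720 − (-0.0617)·(2.2720 − 2.3000) / (-0.0617 − 1.1741)
   = 2.2720 − (0.001728)/(-1.235800) = 2.273398

2.2734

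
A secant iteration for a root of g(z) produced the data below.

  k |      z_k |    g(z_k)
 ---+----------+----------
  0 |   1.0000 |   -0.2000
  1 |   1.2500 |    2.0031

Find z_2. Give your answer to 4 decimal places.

1.0227

z_2 = 1.2500 − 2.0031·(1.2500 − 1.0000) / (2.0031 − (-0.2000))
   = 1.2500 − (0.500775)/(2.203100) = 1.022695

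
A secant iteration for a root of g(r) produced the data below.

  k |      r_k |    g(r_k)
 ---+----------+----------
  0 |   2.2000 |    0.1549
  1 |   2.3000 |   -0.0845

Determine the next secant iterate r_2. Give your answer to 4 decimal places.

r_2 = 2.3000 − (-0.0845)·(2.3000 − 2.2000) / (-0.0845 − 0.1549)
   = 2.3000 − (-0.008450)/(-0.239400) = 2.264703

2.2647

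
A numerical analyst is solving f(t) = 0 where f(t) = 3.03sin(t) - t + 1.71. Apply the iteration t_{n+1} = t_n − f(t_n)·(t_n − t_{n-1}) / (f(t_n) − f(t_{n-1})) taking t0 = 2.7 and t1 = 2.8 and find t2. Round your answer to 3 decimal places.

2.780

f(2.7) = 0.30496, f(2.8) = -0.07499
t2 = 2.80000 − (-0.07499)·(2.80000 − 2.70000) / (-0.07499 − 0.30496) = 2.80000 − (-0.00750)/(-0.37995) = 2.78026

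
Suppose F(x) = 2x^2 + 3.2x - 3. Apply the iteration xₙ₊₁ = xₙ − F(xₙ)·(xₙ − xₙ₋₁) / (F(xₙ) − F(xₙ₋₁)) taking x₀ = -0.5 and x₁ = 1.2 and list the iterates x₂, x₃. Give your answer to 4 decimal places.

F(-0.5) = -4.100000, F(1.2) = 3.720000
x₂ = 1.200000 − 3.720000·(1.200000 − (-0.500000)) / (3.720000 − (-4.100000)) = 1.200000 − (6.324000)/(7.820000) = 0.391304
F(0.391304) = -1.441588
x₃ = 0.391304 − (-1.441588)·(0.391304 − 1.200000) / (-1.441588 − 3.720000) = 0.391304 − (1.165806)/(-5.161588) = 0.617166

0.3913, 0.6172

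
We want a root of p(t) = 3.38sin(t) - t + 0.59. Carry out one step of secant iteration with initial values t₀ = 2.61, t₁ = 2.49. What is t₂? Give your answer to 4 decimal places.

2.5294

p(2.61) = -0.306655, p(2.49) = 0.149813
t₂ = 2.490000 − 0.149813·(2.490000 − 2.610000) / (0.149813 − (-0.306655)) = 2.490000 − (-0.017978)/(0.456468) = 2.529384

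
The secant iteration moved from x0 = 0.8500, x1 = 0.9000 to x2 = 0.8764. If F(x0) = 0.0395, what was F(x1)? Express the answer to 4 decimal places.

The secant line through (0.8500, 0.0395) and (0.9000, F(x1)) crosses zero at x2 = 0.8764.
So (0.8500, 0.0395), (0.9000, F(x1)), (0.8764, 0) are collinear:
F(x1) = 0.0395 · (0.9000 − 0.8764) / (0.8500 − 0.8764) = 0.0395 · (0.023600)/(-0.026400) = -0.035311

-0.0353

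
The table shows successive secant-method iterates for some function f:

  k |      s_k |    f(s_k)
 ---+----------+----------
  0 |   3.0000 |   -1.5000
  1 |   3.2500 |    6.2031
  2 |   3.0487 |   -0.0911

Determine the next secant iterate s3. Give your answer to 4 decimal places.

s3 = 3.0487 − (-0.0911)·(3.0487 − 3.2500) / (-0.0911 − 6.2031)
   = 3.0487 − (0.018338)/(-6.294200) = 3.051614

3.0516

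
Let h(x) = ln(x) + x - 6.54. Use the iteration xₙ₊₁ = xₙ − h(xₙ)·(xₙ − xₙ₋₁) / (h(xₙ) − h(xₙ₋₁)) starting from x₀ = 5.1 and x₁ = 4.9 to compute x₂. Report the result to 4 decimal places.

h(5.1) = 0.189241, h(4.9) = -0.050765
x₂ = 4.900000 − (-0.050765)·(4.900000 − 5.100000) / (-0.050765 − 0.189241) = 4.900000 − (0.010153)/(-0.240005) = 4.942303

4.9423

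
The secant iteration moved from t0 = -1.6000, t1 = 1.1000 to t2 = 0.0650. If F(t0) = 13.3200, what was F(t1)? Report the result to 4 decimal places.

-8.2800

The secant line through (-1.6000, 13.3200) and (1.1000, F(t1)) crosses zero at t2 = 0.0650.
So (-1.6000, 13.3200), (1.1000, F(t1)), (0.0650, 0) are collinear:
F(t1) = 13.3200 · (1.1000 − 0.0650) / (-1.6000 − 0.0650) = 13.3200 · (1.035000)/(-1.665000) = -8.280000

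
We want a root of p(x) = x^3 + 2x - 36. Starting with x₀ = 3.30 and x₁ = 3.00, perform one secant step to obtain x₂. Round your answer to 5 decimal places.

p(3.30) = 6.5370000, p(3.00) = -3.0000000
x₂ = 3.0000000 − (-3.0000000)·(3.0000000 − 3.3000000) / (-3.0000000 − 6.5370000) = 3.0000000 − (0.9000000)/(-9.5370000) = 3.0943693

3.09437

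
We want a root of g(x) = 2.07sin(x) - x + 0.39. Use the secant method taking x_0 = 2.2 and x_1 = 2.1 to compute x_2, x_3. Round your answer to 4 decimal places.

g(2.2) = -0.136412, g(2.1) = 0.076843
x_2 = 2.100000 − 0.076843·(2.100000 − 2.200000) / (0.076843 − (-0.136412)) = 2.100000 − (-0.007684)/(0.213256) = 2.136033
g(2.136033) = 0.002002
x_3 = 2.136033 − 0.002002·(2.136033 − 2.100000) / (0.002002 − 0.076843) = 2.136033 − (0.000072)/(-0.074841) = 2.136997

2.1360, 2.1370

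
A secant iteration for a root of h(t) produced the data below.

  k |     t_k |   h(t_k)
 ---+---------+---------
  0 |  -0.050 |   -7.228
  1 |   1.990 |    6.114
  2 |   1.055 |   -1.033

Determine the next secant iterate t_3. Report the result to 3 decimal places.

1.190

t_3 = 1.055 − (-1.033)·(1.055 − 1.990) / (-1.033 − 6.114)
   = 1.055 − (0.96586)/(-7.14700) = 1.19014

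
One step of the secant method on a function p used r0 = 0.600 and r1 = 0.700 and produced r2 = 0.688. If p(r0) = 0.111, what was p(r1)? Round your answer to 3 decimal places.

The secant line through (0.600, 0.111) and (0.700, p(r1)) crosses zero at r2 = 0.688.
So (0.600, 0.111), (0.700, p(r1)), (0.688, 0) are collinear:
p(r1) = 0.111 · (0.700 − 0.688) / (0.600 − 0.688) = 0.111 · (0.01200)/(-0.08800) = -0.01514

-0.015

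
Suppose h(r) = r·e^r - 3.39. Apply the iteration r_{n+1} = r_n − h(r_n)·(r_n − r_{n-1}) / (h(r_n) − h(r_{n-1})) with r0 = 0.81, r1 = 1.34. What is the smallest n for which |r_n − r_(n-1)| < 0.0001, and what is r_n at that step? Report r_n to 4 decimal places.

n = 6, r_n = 1.1134

h(0.81) = -1.569195, h(1.34) = 1.727518
r2 = 1.340000 − 1.727518·(0.530000)/(3.296713) = 1.062273;  |Δ| = 0.277727
h(1.062273) = -0.316906
r3 = 1.062273 − (-0.316906)·(-0.277727)/(-2.044424) = 1.105324;  |Δ| = 0.043050
h(1.105324) = -0.051698
r4 = 1.105324 − (-0.051698)·(0.043050)/(0.265208) = 1.113716;  |Δ| = 0.008392
h(1.113716) = 0.001994
r5 = 1.113716 − 0.001994·(0.008392)/(0.053692) = 1.113404;  |Δ| = 0.000312
h(1.113404) = -0.000012
r6 = 1.113404 − (-0.000012)·(-0.000312)/(-0.002006) = 1.113406;  |Δ| = 0.000002
|r6 − r5| = 0.000002 < 0.0001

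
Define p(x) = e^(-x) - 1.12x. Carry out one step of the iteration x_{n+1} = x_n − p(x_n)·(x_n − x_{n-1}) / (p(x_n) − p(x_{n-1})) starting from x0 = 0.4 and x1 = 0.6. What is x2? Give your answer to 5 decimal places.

p(0.4) = 0.2223200, p(0.6) = -0.1231884
x2 = 0.6000000 − (-0.1231884)·(0.6000000 − 0.4000000) / (-0.1231884 − 0.2223200) = 0.6000000 − (-0.0246377)/(-0.3455084) = 0.5286915

0.52869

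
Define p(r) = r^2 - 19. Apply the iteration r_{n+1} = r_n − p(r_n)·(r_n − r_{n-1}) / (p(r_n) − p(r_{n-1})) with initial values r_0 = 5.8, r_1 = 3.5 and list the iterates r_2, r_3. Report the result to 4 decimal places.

4.2258, 4.3737

p(5.8) = 14.640000, p(3.5) = -6.750000
r_2 = 3.500000 − (-6.750000)·(3.500000 − 5.800000) / (-6.750000 − 14.640000) = 3.500000 − (15.525000)/(-21.390000) = 4.225806
p(4.225806) = -1.142560
r_3 = 4.225806 − (-1.142560)·(4.225806 − 3.500000) / (-1.142560 − (-6.750000)) = 4.225806 − (-0.829277)/(5.607440) = 4.373695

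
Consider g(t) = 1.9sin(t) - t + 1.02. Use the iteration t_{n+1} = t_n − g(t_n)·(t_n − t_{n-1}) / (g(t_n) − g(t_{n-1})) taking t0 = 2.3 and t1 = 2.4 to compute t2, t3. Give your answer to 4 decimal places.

2.3586, 2.3593

g(2.3) = 0.136840, g(2.4) = -0.096620
t2 = 2.400000 − (-0.096620)·(2.400000 − 2.300000) / (-0.096620 − 0.136840) = 2.400000 − (-0.009662)/(-0.233460) = 2.358614
g(2.358614) = 0.001635
t3 = 2.358614 − 0.001635·(2.358614 − 2.400000) / (0.001635 − (-0.096620)) = 2.358614 − (-0.000068)/(0.098255) = 2.359302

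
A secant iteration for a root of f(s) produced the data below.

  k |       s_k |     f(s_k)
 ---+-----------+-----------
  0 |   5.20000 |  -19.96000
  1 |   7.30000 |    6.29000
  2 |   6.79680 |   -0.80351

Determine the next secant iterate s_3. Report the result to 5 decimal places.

6.85380

s_3 = 6.79680 − (-0.80351)·(6.79680 − 7.30000) / (-0.80351 − 6.29000)
   = 6.79680 − (0.4043262)/(-7.0935100) = 6.8537995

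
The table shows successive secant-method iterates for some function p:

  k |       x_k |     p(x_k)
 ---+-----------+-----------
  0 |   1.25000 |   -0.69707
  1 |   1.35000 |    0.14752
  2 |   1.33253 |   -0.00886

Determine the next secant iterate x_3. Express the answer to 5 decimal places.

x_3 = 1.33253 − (-0.00886)·(1.33253 − 1.35000) / (-0.00886 − 0.14752)
   = 1.33253 − (0.0001548)/(-0.1563800) = 1.3335198

1.33352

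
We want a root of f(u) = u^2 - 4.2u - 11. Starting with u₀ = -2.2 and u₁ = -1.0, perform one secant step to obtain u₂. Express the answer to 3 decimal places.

-1.784

f(-2.2) = 3.08000, f(-1.0) = -5.80000
u₂ = -1.00000 − (-5.80000)·(-1.00000 − (-2.20000)) / (-5.80000 − 3.08000) = -1.00000 − (-6.96000)/(-8.88000) = -1.78378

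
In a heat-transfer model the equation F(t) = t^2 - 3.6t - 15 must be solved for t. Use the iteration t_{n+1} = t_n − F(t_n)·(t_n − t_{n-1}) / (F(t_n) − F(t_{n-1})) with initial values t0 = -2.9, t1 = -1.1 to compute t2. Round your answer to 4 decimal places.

-2.3934

F(-2.9) = 3.850000, F(-1.1) = -9.830000
t2 = -1.100000 − (-9.830000)·(-1.100000 − (-2.900000)) / (-9.830000 − 3.850000) = -1.100000 − (-17.694000)/(-13.680000) = -2.393421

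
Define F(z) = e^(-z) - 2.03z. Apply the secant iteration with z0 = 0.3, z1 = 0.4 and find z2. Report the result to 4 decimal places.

0.3482

F(0.3) = 0.131818, F(0.4) = -0.141680
z2 = 0.400000 − (-0.141680)·(0.400000 − 0.300000) / (-0.141680 − 0.131818) = 0.400000 − (-0.014168)/(-0.273498) = 0.348197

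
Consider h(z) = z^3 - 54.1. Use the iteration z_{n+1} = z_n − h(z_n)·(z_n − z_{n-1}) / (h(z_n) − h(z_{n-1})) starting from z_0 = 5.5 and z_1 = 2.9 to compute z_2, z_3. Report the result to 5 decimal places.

3.44406, 3.88188

h(5.5) = 112.2750000, h(2.9) = -29.7110000
z_2 = 2.9000000 − (-29.7110000)·(2.9000000 − 5.5000000) / (-29.7110000 − 112.2750000) = 2.9000000 − (77.2486000)/(-141.9860000) = 3.4440579
h(3.4440579) = -13.2481886
z_3 = 3.4440579 − (-13.2481886)·(3.4440579 − 2.9000000) / (-13.2481886 − (-29.7110000)) = 3.4440579 − (-7.2077812)/(16.4628114) = 3.8818799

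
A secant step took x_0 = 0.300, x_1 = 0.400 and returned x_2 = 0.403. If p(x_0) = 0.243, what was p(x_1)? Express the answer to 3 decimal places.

0.007

The secant line through (0.300, 0.243) and (0.400, p(x_1)) crosses zero at x_2 = 0.403.
So (0.300, 0.243), (0.400, p(x_1)), (0.403, 0) are collinear:
p(x_1) = 0.243 · (0.400 − 0.403) / (0.300 − 0.403) = 0.243 · (-0.00300)/(-0.10300) = 0.00708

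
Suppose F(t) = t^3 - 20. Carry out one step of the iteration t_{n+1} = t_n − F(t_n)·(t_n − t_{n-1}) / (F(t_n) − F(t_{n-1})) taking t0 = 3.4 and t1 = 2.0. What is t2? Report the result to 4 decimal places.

F(3.4) = 19.304000, F(2.0) = -12.000000
t2 = 2.000000 − (-12.000000)·(2.000000 − 3.400000) / (-12.000000 − 19.304000) = 2.000000 − (16.800000)/(-31.304000) = 2.536673

2.5367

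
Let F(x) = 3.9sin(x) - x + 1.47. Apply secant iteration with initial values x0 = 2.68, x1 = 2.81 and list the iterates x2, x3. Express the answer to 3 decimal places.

F(2.68) = 0.52696, F(2.81) = -0.07036
x2 = 2.81000 − (-0.07036)·(2.81000 − 2.68000) / (-0.07036 − 0.52696) = 2.81000 − (-0.00915)/(-0.59732) = 2.79469
F(2.79469) = 0.00127
x3 = 2.79469 − 0.00127·(2.79469 − 2.81000) / (0.00127 − (-0.07036)) = 2.79469 − (-0.00002)/(0.07163) = 2.79496

2.795, 2.795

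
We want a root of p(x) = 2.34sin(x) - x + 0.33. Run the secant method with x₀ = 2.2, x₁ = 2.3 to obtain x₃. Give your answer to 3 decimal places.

2.209

p(2.2) = 0.02188, p(2.3) = -0.22505
x₂ = 2.30000 − (-0.22505)·(2.30000 − 2.20000) / (-0.22505 − 0.02188) = 2.30000 − (-0.02250)/(-0.24693) = 2.20886
p(2.20886) = 0.00074
x₃ = 2.20886 − 0.00074·(2.20886 − 2.30000) / (0.00074 − (-0.22505)) = 2.20886 − (-0.00007)/(0.22579) = 2.20916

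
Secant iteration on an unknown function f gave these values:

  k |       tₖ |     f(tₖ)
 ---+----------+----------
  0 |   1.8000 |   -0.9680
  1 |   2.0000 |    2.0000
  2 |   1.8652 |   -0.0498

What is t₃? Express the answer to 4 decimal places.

1.8685

t₃ = 1.8652 − (-0.0498)·(1.8652 − 2.0000) / (-0.0498 − 2.0000)
   = 1.8652 − (0.006713)/(-2.049800) = 1.868475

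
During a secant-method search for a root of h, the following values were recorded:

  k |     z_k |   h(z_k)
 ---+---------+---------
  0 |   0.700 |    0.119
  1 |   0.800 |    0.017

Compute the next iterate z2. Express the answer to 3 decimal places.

z2 = 0.800 − 0.017·(0.800 − 0.700) / (0.017 − 0.119)
   = 0.800 − (0.00170)/(-0.10200) = 0.81667

0.817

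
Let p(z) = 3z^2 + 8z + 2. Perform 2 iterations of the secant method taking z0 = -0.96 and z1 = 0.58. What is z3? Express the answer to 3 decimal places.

-0.360

p(-0.96) = -2.91520, p(0.58) = 7.64920
z2 = 0.58000 − 7.64920·(0.58000 − (-0.96000)) / (7.64920 − (-2.91520)) = 0.58000 − (11.77977)/(10.56440) = -0.53504
p(-0.53504) = -1.42153
z3 = -0.53504 − (-1.42153)·(-0.53504 − 0.58000) / (-1.42153 − 7.64920) = -0.53504 − (1.58507)/(-9.07073) = -0.36030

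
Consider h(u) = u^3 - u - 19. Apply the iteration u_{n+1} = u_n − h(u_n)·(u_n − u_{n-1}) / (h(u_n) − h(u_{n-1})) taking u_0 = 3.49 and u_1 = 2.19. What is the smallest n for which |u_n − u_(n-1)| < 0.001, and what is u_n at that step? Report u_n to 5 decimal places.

n = 6, u_n = 2.79323

h(3.49) = 20.0185490, h(2.19) = -10.6865410
u_2 = 2.1900000 − (-10.6865410)·(-1.3000000)/(-30.7050900) = 2.6424495;  |Δ| = 0.4524495
h(2.6424495) = -3.1914414
u_3 = 2.6424495 − (-3.1914414)·(0.4524495)/(7.4950996) = 2.8351042;  |Δ| = 0.1926547
h(2.8351042) = 0.9529417
u_4 = 2.8351042 − 0.9529417·(0.1926547)/(4.1443831) = 2.7908060;  |Δ| = 0.0442982
h(2.7908060) = -0.0543390
u_5 = 2.7908060 − (-0.0543390)·(-0.0442982)/(-1.0072807) = 2.7931957;  |Δ| = 0.0023897
h(2.7931957) = -0.0008432
u_6 = 2.7931957 − (-0.0008432)·(0.0023897)/(0.0534959) = 2.7932334;  |Δ| = 0.0000377
|u_6 − u_5| = 0.0000377 < 0.001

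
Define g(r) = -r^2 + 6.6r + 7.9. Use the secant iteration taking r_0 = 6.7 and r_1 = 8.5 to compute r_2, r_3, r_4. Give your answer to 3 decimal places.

7.541, 7.626, 7.635

g(6.7) = 7.23000, g(8.5) = -8.25000
r_2 = 8.50000 − (-8.25000)·(8.50000 − 6.70000) / (-8.25000 − 7.23000) = 8.50000 − (-14.85000)/(-15.48000) = 7.54070
g(7.54070) = 0.80648
r_3 = 7.54070 − 0.80648·(7.54070 − 8.50000) / (0.80648 − (-8.25000)) = 7.54070 − (-0.77366)/(9.05648) = 7.62612
g(7.62612) = 0.07465
r_4 = 7.62612 − 0.07465·(7.62612 − 7.54070) / (0.07465 − 0.80648) = 7.62612 − (0.00638)/(-0.73183) = 7.63484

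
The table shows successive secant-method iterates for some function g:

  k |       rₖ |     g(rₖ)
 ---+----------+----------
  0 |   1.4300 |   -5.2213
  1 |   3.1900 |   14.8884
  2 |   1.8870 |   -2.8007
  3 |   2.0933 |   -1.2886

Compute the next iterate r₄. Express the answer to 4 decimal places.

2.2691

r₄ = 2.0933 − (-1.2886)·(2.0933 − 1.8870) / (-1.2886 − (-2.8007))
   = 2.0933 − (-0.265838)/(1.512100) = 2.269107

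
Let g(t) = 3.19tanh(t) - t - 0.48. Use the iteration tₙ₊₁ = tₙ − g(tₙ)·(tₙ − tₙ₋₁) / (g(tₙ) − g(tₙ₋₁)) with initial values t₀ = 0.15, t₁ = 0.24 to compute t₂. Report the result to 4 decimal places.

0.2249

g(0.15) = -0.155057, g(0.24) = 0.031231
t₂ = 0.240000 − 0.031231·(0.240000 − 0.150000) / (0.031231 − (-0.155057)) = 0.240000 − (0.002811)/(0.186288) = 0.224911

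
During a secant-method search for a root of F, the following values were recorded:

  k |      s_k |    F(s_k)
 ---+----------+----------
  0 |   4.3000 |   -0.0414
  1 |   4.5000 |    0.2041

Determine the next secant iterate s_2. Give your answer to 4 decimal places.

4.3337

s_2 = 4.5000 − 0.2041·(4.5000 − 4.3000) / (0.2041 − (-0.0414))
   = 4.5000 − (0.040820)/(0.245500) = 4.333727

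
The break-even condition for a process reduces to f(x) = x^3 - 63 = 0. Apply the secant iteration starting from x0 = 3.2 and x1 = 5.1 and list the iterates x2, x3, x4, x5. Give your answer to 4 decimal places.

3.7751, 3.9297, 3.9817, 3.9790

f(3.2) = -30.232000, f(5.1) = 69.651000
x2 = 5.100000 − 69.651000·(5.100000 − 3.200000) / (69.651000 − (-30.232000)) = 5.100000 − (132.336900)/(99.883000) = 3.775081
f(3.775081) = -9.200434
x3 = 3.775081 − (-9.200434)·(3.775081 − 5.100000) / (-9.200434 − 69.651000) = 3.775081 − (12.189832)/(-78.851434) = 3.929673
f(3.929673) = -2.316682
x4 = 3.929673 − (-2.316682)·(3.929673 − 3.775081) / (-2.316682 − (-9.200434)) = 3.929673 − (-0.358141)/(6.883752) = 3.981700
f(3.981700) = 0.125627
x5 = 3.981700 − 0.125627·(3.981700 − 3.929673) / (0.125627 − (-2.316682)) = 3.981700 − (0.006536)/(2.442309) = 3.979024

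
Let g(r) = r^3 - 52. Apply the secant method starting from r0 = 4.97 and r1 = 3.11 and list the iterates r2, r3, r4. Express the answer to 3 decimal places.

g(4.97) = 70.76347, g(3.11) = -21.91977
r2 = 3.11000 − (-21.91977)·(3.11000 − 4.97000) / (-21.91977 − 70.76347) = 3.11000 − (40.77077)/(-92.68324) = 3.54989
g(3.54989) = -7.26515
r3 = 3.54989 − (-7.26515)·(3.54989 − 3.11000) / (-7.26515 − (-21.91977)) = 3.54989 − (-3.19589)/(14.65462) = 3.76797
g(3.76797) = 1.49631
r4 = 3.76797 − 1.49631·(3.76797 − 3.54989) / (1.49631 − (-7.26515)) = 3.76797 − (0.32632)/(8.76146) = 3.73073

3.550, 3.768, 3.731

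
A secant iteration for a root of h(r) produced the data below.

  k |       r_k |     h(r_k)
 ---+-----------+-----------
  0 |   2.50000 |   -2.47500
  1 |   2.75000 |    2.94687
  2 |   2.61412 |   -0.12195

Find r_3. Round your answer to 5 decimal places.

r_3 = 2.61412 − (-0.12195)·(2.61412 − 2.75000) / (-0.12195 − 2.94687)
   = 2.61412 − (0.0165706)/(-3.0688200) = 2.6195197

2.61952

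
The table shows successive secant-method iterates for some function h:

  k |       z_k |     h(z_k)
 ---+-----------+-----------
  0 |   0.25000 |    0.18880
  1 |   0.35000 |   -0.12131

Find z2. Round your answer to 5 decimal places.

0.31088

z2 = 0.35000 − (-0.12131)·(0.35000 − 0.25000) / (-0.12131 − 0.18880)
   = 0.35000 − (-0.0121310)/(-0.3101100) = 0.3108816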